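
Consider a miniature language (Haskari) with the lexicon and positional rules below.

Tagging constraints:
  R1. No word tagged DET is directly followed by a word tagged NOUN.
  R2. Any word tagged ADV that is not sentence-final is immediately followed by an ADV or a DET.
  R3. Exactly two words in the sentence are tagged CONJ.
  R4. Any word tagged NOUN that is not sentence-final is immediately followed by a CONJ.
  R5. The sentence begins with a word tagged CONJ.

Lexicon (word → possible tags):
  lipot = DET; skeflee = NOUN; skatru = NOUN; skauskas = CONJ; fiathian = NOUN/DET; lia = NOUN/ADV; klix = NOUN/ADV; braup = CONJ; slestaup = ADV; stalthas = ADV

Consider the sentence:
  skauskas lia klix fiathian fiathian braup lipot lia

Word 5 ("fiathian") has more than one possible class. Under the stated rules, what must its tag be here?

Candidates per position — 1:skauskas {CONJ}; 2:lia {NOUN,ADV}; 3:klix {NOUN,ADV}; 4:fiathian {NOUN,DET}; 5:fiathian {NOUN,DET}; 6:braup {CONJ}; 7:lipot {DET}; 8:lia {NOUN,ADV}.
If word 2 were NOUN, no tagging could satisfy rule 4; so word 2 is ADV.
If word 3 were NOUN, no tagging could satisfy rule 2; so word 3 is ADV.
If word 4 were NOUN, no tagging could satisfy rule 2; so word 4 is DET.
If word 5 were NOUN, no tagging could satisfy rule 1; so word 5 is DET.
If word 8 were NOUN, no tagging could satisfy rule 1; so word 8 is ADV.
So the tagging must be: CONJ ADV ADV DET DET CONJ DET ADV.
Checking: rule 1 satisfied; rule 2 satisfied; rule 3 satisfied; rule 4 satisfied; rule 5 satisfied.

DET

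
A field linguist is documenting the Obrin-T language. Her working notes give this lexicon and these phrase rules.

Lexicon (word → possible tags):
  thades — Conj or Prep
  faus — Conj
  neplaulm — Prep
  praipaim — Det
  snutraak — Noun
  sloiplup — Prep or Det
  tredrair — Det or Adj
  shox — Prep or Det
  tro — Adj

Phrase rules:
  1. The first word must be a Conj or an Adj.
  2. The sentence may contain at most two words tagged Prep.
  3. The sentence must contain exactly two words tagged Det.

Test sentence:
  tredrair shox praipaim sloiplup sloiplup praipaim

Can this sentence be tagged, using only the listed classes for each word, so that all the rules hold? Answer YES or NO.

NO

Candidates per position — 1:tredrair {Det,Adj}; 2:shox {Prep,Det}; 3:praipaim {Det}; 4:sloiplup {Prep,Det}; 5:sloiplup {Prep,Det}; 6:praipaim {Det}.
Every candidate sequence violates at least one rule; no consistent tagging exists.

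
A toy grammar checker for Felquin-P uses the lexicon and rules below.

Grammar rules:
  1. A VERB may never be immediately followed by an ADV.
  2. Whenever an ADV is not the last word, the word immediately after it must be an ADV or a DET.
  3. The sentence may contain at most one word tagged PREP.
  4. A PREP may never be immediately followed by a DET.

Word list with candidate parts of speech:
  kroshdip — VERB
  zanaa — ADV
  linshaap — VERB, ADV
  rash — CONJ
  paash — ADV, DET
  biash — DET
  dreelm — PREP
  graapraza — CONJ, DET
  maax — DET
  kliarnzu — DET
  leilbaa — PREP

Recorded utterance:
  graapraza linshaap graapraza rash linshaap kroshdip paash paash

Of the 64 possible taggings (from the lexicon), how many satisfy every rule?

12

Candidates per position — 1:graapraza {CONJ,DET}; 2:linshaap {VERB,ADV}; 3:graapraza {CONJ,DET}; 4:rash {CONJ}; 5:linshaap {VERB,ADV}; 6:kroshdip {VERB}; 7:paash {ADV,DET}; 8:paash {ADV,DET}.
There are 64 candidate sequences in total.
Checking each against the rules leaves 12 sequences.
Count = 12.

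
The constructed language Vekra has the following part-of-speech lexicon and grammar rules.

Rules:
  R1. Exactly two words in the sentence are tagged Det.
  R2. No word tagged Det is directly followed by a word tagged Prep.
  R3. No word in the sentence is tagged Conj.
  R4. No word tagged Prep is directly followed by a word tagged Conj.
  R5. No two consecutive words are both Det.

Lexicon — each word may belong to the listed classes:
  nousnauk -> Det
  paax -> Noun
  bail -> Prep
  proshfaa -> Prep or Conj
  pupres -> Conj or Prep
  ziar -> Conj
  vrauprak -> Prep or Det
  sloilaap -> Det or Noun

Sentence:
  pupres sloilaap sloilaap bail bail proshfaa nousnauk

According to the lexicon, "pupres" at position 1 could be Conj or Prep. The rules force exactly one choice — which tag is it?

Prep

Candidates per position — 1:pupres {Conj,Prep}; 2:sloilaap {Det,Noun}; 3:sloilaap {Det,Noun}; 4:bail {Prep}; 5:bail {Prep}; 6:proshfaa {Prep,Conj}; 7:nousnauk {Det}.
Position 1: tagging it Conj would leave rule 3 unsatisfiable, so it must be Prep.
Position 3: tagging it Det would leave rule 2 unsatisfiable, so it must be Noun.
Position 6: tagging it Conj would leave rule 3 unsatisfiable, so it must be Prep.
Position 2: tagging it Noun would leave rule 1 unsatisfiable, so it must be Det.
The only consistent sequence is: Prep Det Noun Prep Prep Prep Det.
Check: rule 1 ok; rule 2 ok; rule 3 ok; rule 4 ok; rule 5 ok.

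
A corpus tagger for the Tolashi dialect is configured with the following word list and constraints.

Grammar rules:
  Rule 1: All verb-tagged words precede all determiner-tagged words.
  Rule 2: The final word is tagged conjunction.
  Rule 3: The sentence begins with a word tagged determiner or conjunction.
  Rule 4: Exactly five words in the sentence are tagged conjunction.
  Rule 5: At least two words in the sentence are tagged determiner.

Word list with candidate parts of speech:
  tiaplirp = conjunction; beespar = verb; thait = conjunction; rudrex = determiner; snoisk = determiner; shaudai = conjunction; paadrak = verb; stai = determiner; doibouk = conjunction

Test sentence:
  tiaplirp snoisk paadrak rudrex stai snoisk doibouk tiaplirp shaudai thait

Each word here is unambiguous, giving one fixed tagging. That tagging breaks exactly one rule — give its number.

1

Fixed tagging: conjunction determiner verb determiner determiner determiner conjunction conjunction conjunction conjunction.
Checking each rule: R1 violated, R2 holds, R3 holds, R4 holds, R5 holds.
Only rule 1 fails.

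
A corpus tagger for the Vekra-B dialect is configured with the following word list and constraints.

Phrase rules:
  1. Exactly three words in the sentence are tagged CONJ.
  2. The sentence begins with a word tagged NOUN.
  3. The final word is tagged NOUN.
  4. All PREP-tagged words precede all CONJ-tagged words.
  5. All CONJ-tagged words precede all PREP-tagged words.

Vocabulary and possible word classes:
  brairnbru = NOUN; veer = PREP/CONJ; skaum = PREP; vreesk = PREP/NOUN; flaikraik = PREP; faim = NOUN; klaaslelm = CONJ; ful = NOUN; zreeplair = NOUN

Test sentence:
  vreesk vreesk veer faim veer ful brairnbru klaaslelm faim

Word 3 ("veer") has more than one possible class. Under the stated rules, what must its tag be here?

CONJ

Candidates per position — 1:vreesk {PREP,NOUN}; 2:vreesk {PREP,NOUN}; 3:veer {PREP,CONJ}; 4:faim {NOUN}; 5:veer {PREP,CONJ}; 6:ful {NOUN}; 7:brairnbru {NOUN}; 8:klaaslelm {CONJ}; 9:faim {NOUN}.
Word 1 cannot be PREP — rule 2 would then fail for every completion. It is NOUN.
Word 2 cannot be PREP — rule 5 would then fail for every completion. It is NOUN.
Word 3 cannot be PREP — rule 1 would then fail for every completion. It is CONJ.
Word 5 cannot be PREP — rule 1 would then fail for every completion. It is CONJ.
That leaves exactly one tagging: NOUN NOUN CONJ NOUN CONJ NOUN NOUN CONJ NOUN.
Verifying each rule — rule 1 satisfied; rule 2 satisfied; rule 3 satisfied; rule 4 satisfied; rule 5 satisfied.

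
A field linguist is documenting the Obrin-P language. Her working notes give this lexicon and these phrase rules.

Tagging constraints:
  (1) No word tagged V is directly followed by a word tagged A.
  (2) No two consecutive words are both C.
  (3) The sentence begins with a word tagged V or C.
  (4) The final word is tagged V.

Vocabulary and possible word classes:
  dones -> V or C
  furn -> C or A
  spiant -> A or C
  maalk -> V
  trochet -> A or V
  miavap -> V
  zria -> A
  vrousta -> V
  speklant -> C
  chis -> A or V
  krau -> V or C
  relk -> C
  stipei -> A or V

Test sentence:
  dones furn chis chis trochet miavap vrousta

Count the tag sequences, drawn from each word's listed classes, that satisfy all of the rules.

8

Candidates per position — 1:dones {V,C}; 2:furn {C,A}; 3:chis {A,V}; 4:chis {A,V}; 5:trochet {A,V}; 6:miavap {V}; 7:vrousta {V}.
There are 32 candidate sequences in total.
Checking each against the rules leaves 8 sequences.
Count = 8.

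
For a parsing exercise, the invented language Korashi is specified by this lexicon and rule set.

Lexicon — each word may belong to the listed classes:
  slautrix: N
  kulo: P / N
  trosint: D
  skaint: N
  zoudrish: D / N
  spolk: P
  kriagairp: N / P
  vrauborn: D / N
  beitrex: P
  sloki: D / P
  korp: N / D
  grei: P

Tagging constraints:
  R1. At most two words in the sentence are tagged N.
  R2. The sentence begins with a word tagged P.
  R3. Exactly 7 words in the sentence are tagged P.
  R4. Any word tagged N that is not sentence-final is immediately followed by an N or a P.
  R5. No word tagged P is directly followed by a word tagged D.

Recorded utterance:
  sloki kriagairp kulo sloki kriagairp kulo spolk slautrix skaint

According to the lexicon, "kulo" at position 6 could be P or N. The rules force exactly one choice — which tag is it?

Candidates per position — 1:sloki {D,P}; 2:kriagairp {N,P}; 3:kulo {P,N}; 4:sloki {D,P}; 5:kriagairp {N,P}; 6:kulo {P,N}; 7:spolk {P}; 8:slautrix {N}; 9:skaint {N}.
Word 1 cannot be D — rule 2 would then fail for every completion. It is P.
Word 2 cannot be N — rule 1 would then fail for every completion. It is P.
Word 3 cannot be N — rule 1 would then fail for every completion. It is P.
Word 4 cannot be D — rule 3 would then fail for every completion. It is P.
Word 5 cannot be N — rule 1 would then fail for every completion. It is P.
Word 6 cannot be N — rule 1 would then fail for every completion. It is P.
The only consistent sequence is: P P P P P P P N N.
Rule-by-rule: rule 1 ✓; rule 2 ✓; rule 3 ✓; rule 4 ✓; rule 5 ✓.

P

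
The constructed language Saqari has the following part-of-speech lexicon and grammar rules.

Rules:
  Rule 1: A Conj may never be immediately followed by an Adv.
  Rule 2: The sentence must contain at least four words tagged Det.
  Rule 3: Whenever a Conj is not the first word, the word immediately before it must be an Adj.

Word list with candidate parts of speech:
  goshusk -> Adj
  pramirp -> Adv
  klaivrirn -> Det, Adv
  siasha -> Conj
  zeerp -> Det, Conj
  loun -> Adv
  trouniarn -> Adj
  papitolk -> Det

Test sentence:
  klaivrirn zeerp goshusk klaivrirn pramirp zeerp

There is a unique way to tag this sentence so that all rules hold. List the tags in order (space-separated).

Det Det Adj Det Adv Det

Candidates per position — 1:klaivrirn {Det,Adv}; 2:zeerp {Det,Conj}; 3:goshusk {Adj}; 4:klaivrirn {Det,Adv}; 5:pramirp {Adv}; 6:zeerp {Det,Conj}.
At position 1, choosing Adv makes rule 2 impossible to satisfy; hence Det.
At position 2, choosing Conj makes rule 2 impossible to satisfy; hence Det.
At position 4, choosing Adv makes rule 2 impossible to satisfy; hence Det.
At position 6, choosing Conj makes rule 2 impossible to satisfy; hence Det.
The unique satisfying tagging is: Det Det Adj Det Adv Det.
Check: rule 1 ✓; rule 2 ✓; rule 3 ✓.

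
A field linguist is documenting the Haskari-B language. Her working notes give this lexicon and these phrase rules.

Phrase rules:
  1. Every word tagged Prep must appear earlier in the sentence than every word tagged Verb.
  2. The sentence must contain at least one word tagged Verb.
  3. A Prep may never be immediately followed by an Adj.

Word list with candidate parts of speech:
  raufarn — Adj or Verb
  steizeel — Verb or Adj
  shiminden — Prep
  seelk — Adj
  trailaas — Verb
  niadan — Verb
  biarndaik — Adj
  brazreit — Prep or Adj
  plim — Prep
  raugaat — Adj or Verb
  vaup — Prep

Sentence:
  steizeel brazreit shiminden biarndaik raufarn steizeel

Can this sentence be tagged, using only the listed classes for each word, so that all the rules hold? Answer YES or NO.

Candidates per position — 1:steizeel {Verb,Adj}; 2:brazreit {Prep,Adj}; 3:shiminden {Prep}; 4:biarndaik {Adj}; 5:raufarn {Adj,Verb}; 6:steizeel {Verb,Adj}.
Rule 3 cannot be satisfied by any choice of tags from the lexicon.
So there is no consistent tagging.

NO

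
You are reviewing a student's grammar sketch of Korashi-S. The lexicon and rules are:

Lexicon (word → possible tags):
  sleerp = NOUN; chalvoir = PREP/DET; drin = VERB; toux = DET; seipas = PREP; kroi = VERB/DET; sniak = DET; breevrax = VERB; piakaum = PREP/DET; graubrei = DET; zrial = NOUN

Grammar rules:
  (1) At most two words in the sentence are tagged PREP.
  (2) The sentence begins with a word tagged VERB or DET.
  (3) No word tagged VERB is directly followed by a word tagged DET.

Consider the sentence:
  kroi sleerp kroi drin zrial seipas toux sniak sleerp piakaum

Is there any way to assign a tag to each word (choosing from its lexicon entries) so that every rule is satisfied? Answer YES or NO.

YES

Candidates per position — 1:kroi {VERB,DET}; 2:sleerp {NOUN}; 3:kroi {VERB,DET}; 4:drin {VERB}; 5:zrial {NOUN}; 6:seipas {PREP}; 7:toux {DET}; 8:sniak {DET}; 9:sleerp {NOUN}; 10:piakaum {PREP,DET}.
One satisfying assignment: VERB NOUN VERB VERB NOUN PREP DET DET NOUN PREP.
Checking: rule 1 satisfied; rule 2 satisfied; rule 3 satisfied.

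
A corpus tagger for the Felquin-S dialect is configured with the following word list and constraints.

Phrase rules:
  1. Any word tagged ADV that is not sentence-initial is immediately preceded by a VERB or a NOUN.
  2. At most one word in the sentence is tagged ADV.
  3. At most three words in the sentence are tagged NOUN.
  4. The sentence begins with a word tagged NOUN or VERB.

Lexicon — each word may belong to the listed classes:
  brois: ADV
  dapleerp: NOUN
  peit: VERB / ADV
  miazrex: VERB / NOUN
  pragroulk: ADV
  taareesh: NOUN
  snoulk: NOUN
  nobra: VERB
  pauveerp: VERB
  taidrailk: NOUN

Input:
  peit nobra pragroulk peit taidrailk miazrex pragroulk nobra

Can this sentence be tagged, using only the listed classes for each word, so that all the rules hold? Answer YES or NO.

NO

Candidates per position — 1:peit {VERB,ADV}; 2:nobra {VERB}; 3:pragroulk {ADV}; 4:peit {VERB,ADV}; 5:taidrailk {NOUN}; 6:miazrex {VERB,NOUN}; 7:pragroulk {ADV}; 8:nobra {VERB}.
Rule 2 cannot be satisfied by any choice of tags from the lexicon.
So there is no consistent tagging.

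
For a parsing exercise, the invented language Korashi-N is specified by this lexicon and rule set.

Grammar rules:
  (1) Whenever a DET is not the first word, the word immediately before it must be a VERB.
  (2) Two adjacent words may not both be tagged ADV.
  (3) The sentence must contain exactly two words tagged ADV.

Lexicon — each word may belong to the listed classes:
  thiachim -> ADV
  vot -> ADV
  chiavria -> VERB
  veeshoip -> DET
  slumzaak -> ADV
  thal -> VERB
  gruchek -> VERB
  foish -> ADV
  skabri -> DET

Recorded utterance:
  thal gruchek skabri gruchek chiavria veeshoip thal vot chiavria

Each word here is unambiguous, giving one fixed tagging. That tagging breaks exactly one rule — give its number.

Fixed tagging: VERB VERB DET VERB VERB DET VERB ADV VERB.
Applying the rules: R1 ok, R2 ok, R3 fails.
Only rule 3 fails.

3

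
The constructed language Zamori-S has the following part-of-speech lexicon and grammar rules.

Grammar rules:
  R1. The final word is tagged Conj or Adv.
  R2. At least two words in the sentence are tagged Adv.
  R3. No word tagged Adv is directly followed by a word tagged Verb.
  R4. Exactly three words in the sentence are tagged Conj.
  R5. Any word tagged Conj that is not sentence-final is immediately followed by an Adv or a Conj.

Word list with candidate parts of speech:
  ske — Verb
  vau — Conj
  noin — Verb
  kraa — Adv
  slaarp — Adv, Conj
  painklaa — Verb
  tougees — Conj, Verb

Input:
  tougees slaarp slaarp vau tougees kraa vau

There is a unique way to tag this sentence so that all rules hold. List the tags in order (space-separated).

Candidates per position — 1:tougees {Conj,Verb}; 2:slaarp {Adv,Conj}; 3:slaarp {Adv,Conj}; 4:vau {Conj}; 5:tougees {Conj,Verb}; 6:kraa {Adv}; 7:vau {Conj}.
At position 5, choosing Verb makes rule 5 impossible to satisfy; hence Conj.
At position 1, choosing Conj makes rule 4 impossible to satisfy; hence Verb.
At position 2, choosing Conj makes rule 4 impossible to satisfy; hence Adv.
At position 3, choosing Conj makes rule 4 impossible to satisfy; hence Adv.
The unique satisfying tagging is: Verb Adv Adv Conj Conj Adv Conj.
Verifying each rule — rule 1 ✓; rule 2 ✓; rule 3 ✓; rule 4 ✓; rule 5 ✓.

Verb Adv Adv Conj Conj Adv Conj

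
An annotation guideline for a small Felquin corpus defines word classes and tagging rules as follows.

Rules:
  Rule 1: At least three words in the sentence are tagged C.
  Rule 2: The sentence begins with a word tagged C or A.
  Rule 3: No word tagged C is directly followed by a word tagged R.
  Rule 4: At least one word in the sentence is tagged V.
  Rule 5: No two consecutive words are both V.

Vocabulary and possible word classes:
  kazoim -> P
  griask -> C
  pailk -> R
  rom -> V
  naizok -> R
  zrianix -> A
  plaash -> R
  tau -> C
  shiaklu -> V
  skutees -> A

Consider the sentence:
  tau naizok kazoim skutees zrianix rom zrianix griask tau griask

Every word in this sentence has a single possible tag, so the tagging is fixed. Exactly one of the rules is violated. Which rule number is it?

Fixed tagging: C R P A A V A C C C.
Rule check: R1 pass, R2 pass, R3 fail, R4 pass, R5 pass.
Only rule 3 fails.

3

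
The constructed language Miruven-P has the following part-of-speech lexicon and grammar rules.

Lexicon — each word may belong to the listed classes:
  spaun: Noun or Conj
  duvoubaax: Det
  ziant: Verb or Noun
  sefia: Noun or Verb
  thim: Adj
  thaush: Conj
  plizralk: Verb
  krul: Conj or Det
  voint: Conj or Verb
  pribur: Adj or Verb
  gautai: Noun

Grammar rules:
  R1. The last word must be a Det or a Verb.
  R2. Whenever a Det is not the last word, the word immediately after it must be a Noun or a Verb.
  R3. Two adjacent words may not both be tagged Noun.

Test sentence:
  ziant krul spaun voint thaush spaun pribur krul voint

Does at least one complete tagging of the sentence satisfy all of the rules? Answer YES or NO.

Candidates per position — 1:ziant {Verb,Noun}; 2:krul {Conj,Det}; 3:spaun {Noun,Conj}; 4:voint {Conj,Verb}; 5:thaush {Conj}; 6:spaun {Noun,Conj}; 7:pribur {Adj,Verb}; 8:krul {Conj,Det}; 9:voint {Conj,Verb}.
One satisfying assignment: Noun Det Noun Verb Conj Noun Adj Conj Verb.
Checking: rule 1 ✓; rule 2 ✓; rule 3 ✓.

YES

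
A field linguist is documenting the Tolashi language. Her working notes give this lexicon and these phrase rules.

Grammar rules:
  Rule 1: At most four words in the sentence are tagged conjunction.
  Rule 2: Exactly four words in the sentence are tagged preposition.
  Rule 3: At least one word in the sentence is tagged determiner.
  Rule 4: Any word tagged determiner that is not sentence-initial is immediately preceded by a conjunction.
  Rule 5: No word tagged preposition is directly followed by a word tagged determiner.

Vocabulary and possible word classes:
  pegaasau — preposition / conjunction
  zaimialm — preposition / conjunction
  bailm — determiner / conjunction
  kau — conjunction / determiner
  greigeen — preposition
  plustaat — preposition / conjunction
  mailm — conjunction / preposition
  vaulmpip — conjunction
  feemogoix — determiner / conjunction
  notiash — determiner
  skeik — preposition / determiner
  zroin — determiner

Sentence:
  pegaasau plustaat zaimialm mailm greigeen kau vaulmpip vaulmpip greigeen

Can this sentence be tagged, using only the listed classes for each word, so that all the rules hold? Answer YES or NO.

NO

Candidates per position — 1:pegaasau {preposition,conjunction}; 2:plustaat {preposition,conjunction}; 3:zaimialm {preposition,conjunction}; 4:mailm {conjunction,preposition}; 5:greigeen {preposition}; 6:kau {conjunction,determiner}; 7:vaulmpip {conjunction}; 8:vaulmpip {conjunction}; 9:greigeen {preposition}.
Every candidate sequence violates at least one rule; no consistent tagging exists.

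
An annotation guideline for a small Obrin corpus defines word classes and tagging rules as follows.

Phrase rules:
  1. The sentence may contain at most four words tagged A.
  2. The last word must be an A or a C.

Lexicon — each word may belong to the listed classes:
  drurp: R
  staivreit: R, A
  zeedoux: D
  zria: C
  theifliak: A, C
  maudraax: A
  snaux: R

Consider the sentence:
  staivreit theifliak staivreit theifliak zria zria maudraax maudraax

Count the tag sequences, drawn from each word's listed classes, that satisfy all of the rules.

Candidates per position — 1:staivreit {R,A}; 2:theifliak {A,C}; 3:staivreit {R,A}; 4:theifliak {A,C}; 5:zria {C}; 6:zria {C}; 7:maudraax {A}; 8:maudraax {A}.
There are 16 candidate sequences in total.
Checking each against the rules leaves 11 sequences.
Count = 11.

11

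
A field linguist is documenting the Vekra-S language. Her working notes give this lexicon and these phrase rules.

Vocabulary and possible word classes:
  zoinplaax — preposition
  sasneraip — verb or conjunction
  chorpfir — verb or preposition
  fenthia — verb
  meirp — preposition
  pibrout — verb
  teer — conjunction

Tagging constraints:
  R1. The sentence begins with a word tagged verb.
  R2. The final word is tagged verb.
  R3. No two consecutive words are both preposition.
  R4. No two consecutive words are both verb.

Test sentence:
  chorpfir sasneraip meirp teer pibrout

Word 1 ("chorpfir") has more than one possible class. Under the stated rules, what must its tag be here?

Candidates per position — 1:chorpfir {verb,preposition}; 2:sasneraip {verb,conjunction}; 3:meirp {preposition}; 4:teer {conjunction}; 5:pibrout {verb}.
If word 1 were preposition, no tagging could satisfy rule 1; so word 1 is verb.
If word 2 were verb, no tagging could satisfy rule 4; so word 2 is conjunction.
So the tagging must be: verb conjunction preposition conjunction verb.
Verifying each rule — rule 1 holds; rule 2 holds; rule 3 holds; rule 4 holds.

verb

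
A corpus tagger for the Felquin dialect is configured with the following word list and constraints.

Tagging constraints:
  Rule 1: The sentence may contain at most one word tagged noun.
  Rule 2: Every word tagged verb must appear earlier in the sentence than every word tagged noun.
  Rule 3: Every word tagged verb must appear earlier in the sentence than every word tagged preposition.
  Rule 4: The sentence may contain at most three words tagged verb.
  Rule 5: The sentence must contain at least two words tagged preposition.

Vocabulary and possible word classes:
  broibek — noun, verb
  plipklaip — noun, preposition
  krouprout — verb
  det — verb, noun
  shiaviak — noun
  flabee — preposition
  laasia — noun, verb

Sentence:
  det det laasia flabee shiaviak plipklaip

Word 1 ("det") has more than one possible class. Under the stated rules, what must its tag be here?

verb

Candidates per position — 1:det {verb,noun}; 2:det {verb,noun}; 3:laasia {noun,verb}; 4:flabee {preposition}; 5:shiaviak {noun}; 6:plipklaip {noun,preposition}.
At position 1, choosing noun makes rule 1 impossible to satisfy; hence verb.
At position 2, choosing noun makes rule 1 impossible to satisfy; hence verb.
At position 3, choosing noun makes rule 1 impossible to satisfy; hence verb.
At position 6, choosing noun makes rule 1 impossible to satisfy; hence preposition.
The unique satisfying tagging is: verb verb verb preposition noun preposition.
Verifying each rule — rule 1 holds; rule 2 holds; rule 3 holds; rule 4 holds; rule 5 holds.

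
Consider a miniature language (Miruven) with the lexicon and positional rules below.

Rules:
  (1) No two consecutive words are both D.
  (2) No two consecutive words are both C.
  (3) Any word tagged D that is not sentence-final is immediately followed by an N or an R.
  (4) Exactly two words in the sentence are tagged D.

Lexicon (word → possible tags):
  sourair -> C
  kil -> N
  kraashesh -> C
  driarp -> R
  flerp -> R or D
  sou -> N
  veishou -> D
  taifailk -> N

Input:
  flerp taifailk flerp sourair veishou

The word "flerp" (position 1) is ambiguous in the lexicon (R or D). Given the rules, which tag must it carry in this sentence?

D

Candidates per position — 1:flerp {R,D}; 2:taifailk {N}; 3:flerp {R,D}; 4:sourair {C}; 5:veishou {D}.
Position 3: D is ruled out by rule 3; that leaves R.
Position 1: R is ruled out by rule 4; that leaves D.
The only consistent sequence is: D N R C D.
Verifying each rule — rule 1 ok; rule 2 ok; rule 3 ok; rule 4 ok.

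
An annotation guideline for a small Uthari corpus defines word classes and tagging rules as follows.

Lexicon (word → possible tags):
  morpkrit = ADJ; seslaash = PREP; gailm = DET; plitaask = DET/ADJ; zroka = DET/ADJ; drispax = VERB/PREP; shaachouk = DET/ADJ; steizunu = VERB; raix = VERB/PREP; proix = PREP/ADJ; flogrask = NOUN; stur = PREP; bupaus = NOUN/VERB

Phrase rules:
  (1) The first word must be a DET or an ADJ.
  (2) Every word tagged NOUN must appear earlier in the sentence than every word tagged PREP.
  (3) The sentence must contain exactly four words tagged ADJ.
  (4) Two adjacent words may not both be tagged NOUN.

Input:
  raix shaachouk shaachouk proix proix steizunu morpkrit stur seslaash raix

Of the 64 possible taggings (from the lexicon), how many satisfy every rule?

Candidates per position — 1:raix {VERB,PREP}; 2:shaachouk {DET,ADJ}; 3:shaachouk {DET,ADJ}; 4:proix {PREP,ADJ}; 5:proix {PREP,ADJ}; 6:steizunu {VERB}; 7:morpkrit {ADJ}; 8:stur {PREP}; 9:seslaash {PREP}; 10:raix {VERB,PREP}.
There are 64 candidate sequences in total.
Rule 1 cannot be satisfied by any choice of tags from the lexicon.
So there is no consistent tagging.
Count = 0.

0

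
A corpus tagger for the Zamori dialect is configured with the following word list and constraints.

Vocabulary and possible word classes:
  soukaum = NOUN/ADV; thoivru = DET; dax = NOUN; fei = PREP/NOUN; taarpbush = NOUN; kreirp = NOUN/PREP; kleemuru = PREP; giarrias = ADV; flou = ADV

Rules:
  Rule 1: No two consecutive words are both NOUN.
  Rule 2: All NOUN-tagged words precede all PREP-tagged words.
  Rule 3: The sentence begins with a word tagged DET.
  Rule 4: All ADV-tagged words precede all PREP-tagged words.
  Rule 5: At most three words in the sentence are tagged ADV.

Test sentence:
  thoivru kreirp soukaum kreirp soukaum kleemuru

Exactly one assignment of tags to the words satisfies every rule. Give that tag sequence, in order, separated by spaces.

DET NOUN ADV NOUN ADV PREP

Candidates per position — 1:thoivru {DET}; 2:kreirp {NOUN,PREP}; 3:soukaum {NOUN,ADV}; 4:kreirp {NOUN,PREP}; 5:soukaum {NOUN,ADV}; 6:kleemuru {PREP}.
The remaining ambiguous positions (2, 3, 4, 5) are resolved jointly — only one combination satisfies every rule.
That leaves exactly one tagging: DET NOUN ADV NOUN ADV PREP.
Checking: rule 1 ✓; rule 2 ✓; rule 3 ✓; rule 4 ✓; rule 5 ✓.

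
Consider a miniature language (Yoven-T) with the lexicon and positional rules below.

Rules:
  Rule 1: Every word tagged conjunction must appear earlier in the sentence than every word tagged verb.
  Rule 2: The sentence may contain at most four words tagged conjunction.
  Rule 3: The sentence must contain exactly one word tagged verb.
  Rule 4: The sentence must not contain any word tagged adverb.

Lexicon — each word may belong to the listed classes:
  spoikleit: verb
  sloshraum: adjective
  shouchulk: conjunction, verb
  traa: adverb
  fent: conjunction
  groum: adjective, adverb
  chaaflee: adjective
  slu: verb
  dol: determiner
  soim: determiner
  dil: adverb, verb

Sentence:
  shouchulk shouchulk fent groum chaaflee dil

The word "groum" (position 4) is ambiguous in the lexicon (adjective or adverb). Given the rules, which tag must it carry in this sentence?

Candidates per position — 1:shouchulk {conjunction,verb}; 2:shouchulk {conjunction,verb}; 3:fent {conjunction}; 4:groum {adjective,adverb}; 5:chaaflee {adjective}; 6:dil {adverb,verb}.
At position 1, choosing verb makes rule 1 impossible to satisfy; hence conjunction.
At position 2, choosing verb makes rule 1 impossible to satisfy; hence conjunction.
At position 4, choosing adverb makes rule 4 impossible to satisfy; hence adjective.
At position 6, choosing adverb makes rule 3 impossible to satisfy; hence verb.
So the tagging must be: conjunction conjunction conjunction adjective adjective verb.
Verifying each rule — rule 1 ✓; rule 2 ✓; rule 3 ✓; rule 4 ✓.

adjective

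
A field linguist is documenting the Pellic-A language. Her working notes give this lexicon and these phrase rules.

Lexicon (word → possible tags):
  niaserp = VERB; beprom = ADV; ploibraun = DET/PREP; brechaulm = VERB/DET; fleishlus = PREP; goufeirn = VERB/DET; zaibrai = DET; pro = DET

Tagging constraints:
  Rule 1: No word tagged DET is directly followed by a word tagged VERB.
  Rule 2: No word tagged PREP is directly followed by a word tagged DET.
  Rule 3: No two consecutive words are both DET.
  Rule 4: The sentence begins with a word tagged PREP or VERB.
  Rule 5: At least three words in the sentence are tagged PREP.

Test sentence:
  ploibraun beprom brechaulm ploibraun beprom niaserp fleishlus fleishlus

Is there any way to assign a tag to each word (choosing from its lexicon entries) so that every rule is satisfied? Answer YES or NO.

Candidates per position — 1:ploibraun {DET,PREP}; 2:beprom {ADV}; 3:brechaulm {VERB,DET}; 4:ploibraun {DET,PREP}; 5:beprom {ADV}; 6:niaserp {VERB}; 7:fleishlus {PREP}; 8:fleishlus {PREP}.
One satisfying assignment: PREP ADV DET PREP ADV VERB PREP PREP.
Verifying each rule — rule 1 ✓; rule 2 ✓; rule 3 ✓; rule 4 ✓; rule 5 ✓.

YES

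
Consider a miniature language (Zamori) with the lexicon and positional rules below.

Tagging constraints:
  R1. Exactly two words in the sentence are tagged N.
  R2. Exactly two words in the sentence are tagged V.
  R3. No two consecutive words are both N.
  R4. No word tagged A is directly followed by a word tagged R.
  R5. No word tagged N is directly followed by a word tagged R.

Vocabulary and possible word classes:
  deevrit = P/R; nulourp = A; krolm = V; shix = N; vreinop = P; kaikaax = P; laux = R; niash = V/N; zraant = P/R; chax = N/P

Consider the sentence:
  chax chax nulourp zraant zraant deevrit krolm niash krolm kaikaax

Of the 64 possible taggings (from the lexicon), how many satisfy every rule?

8

Candidates per position — 1:chax {N,P}; 2:chax {N,P}; 3:nulourp {A}; 4:zraant {P,R}; 5:zraant {P,R}; 6:deevrit {P,R}; 7:krolm {V}; 8:niash {V,N}; 9:krolm {V}; 10:kaikaax {P}.
There are 64 candidate sequences in total.
Checking each against the rules leaves 8 sequences.
Count = 8.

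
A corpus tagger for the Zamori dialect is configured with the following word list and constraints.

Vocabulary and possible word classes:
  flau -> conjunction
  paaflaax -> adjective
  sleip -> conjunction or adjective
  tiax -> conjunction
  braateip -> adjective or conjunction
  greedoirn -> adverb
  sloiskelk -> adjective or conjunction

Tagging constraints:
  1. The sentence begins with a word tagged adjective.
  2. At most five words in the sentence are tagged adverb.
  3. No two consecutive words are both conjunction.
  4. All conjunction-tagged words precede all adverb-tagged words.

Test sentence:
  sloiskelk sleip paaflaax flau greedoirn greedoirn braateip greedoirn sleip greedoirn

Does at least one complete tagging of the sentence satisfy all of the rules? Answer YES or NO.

YES

Candidates per position — 1:sloiskelk {adjective,conjunction}; 2:sleip {conjunction,adjective}; 3:paaflaax {adjective}; 4:flau {conjunction}; 5:greedoirn {adverb}; 6:greedoirn {adverb}; 7:braateip {adjective,conjunction}; 8:greedoirn {adverb}; 9:sleip {conjunction,adjective}; 10:greedoirn {adverb}.
One satisfying assignment: adjective conjunction adjective conjunction adverb adverb adjective adverb adjective adverb.
Verifying each rule — rule 1 ✓; rule 2 ✓; rule 3 ✓; rule 4 ✓.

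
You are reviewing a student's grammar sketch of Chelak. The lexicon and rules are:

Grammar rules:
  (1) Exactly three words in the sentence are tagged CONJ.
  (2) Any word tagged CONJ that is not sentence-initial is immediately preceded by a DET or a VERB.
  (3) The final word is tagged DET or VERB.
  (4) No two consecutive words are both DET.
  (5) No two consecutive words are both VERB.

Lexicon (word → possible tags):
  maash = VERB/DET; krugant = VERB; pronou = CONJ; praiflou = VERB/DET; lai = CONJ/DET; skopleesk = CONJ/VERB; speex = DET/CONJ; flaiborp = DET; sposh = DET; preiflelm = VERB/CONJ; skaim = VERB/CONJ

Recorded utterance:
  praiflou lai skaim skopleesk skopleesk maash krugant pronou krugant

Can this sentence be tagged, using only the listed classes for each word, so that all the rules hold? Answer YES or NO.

Candidates per position — 1:praiflou {VERB,DET}; 2:lai {CONJ,DET}; 3:skaim {VERB,CONJ}; 4:skopleesk {CONJ,VERB}; 5:skopleesk {CONJ,VERB}; 6:maash {VERB,DET}; 7:krugant {VERB}; 8:pronou {CONJ}; 9:krugant {VERB}.
One satisfying assignment: VERB CONJ VERB CONJ VERB DET VERB CONJ VERB.
Checking: rule 1 holds; rule 2 holds; rule 3 holds; rule 4 holds; rule 5 holds.

YES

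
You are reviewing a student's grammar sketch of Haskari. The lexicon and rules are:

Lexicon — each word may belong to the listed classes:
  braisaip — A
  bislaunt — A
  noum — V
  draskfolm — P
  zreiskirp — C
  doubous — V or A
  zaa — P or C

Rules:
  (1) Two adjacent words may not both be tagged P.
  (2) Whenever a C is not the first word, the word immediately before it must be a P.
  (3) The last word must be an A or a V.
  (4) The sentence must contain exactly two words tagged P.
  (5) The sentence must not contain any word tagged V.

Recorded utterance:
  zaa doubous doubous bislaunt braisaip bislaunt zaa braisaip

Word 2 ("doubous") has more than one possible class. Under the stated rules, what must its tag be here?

Candidates per position — 1:zaa {P,C}; 2:doubous {V,A}; 3:doubous {V,A}; 4:bislaunt {A}; 5:braisaip {A}; 6:bislaunt {A}; 7:zaa {P,C}; 8:braisaip {A}.
Word 1 cannot be C — rule 4 would then fail for every completion. It is P.
Word 2 cannot be V — rule 5 would then fail for every completion. It is A.
Word 3 cannot be V — rule 5 would then fail for every completion. It is A.
Word 7 cannot be C — rule 2 would then fail for every completion. It is P.
The unique satisfying tagging is: P A A A A A P A.
Check: rule 1 ✓; rule 2 ✓; rule 3 ✓; rule 4 ✓; rule 5 ✓.

A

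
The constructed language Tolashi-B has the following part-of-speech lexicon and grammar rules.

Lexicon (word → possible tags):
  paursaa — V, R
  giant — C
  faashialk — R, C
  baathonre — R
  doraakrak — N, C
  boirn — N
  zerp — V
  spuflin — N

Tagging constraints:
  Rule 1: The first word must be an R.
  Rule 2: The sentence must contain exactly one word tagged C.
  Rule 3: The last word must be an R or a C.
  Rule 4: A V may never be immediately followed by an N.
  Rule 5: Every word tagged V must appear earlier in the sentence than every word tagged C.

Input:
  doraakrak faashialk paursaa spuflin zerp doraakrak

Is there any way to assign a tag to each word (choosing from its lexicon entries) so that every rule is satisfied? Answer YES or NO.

NO

Candidates per position — 1:doraakrak {N,C}; 2:faashialk {R,C}; 3:paursaa {V,R}; 4:spuflin {N}; 5:zerp {V}; 6:doraakrak {N,C}.
Rule 1 cannot be satisfied by any choice of tags from the lexicon.
So there is no consistent tagging.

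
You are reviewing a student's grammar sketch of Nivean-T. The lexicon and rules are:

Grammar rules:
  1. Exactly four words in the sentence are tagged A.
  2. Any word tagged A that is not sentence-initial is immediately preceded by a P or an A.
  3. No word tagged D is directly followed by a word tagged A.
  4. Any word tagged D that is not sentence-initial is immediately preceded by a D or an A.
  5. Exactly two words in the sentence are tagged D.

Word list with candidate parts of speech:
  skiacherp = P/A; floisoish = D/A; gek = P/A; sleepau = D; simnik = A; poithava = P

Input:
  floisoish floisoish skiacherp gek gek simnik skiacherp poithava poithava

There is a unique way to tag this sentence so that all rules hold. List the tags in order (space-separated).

D D P A A A A P P

Candidates per position — 1:floisoish {D,A}; 2:floisoish {D,A}; 3:skiacherp {P,A}; 4:gek {P,A}; 5:gek {P,A}; 6:simnik {A}; 7:skiacherp {P,A}; 8:poithava {P}; 9:poithava {P}.
Position 1: A is ruled out by rule 5; that leaves D.
Position 2: A is ruled out by rule 2; that leaves D.
Position 3: A is ruled out by rule 2; that leaves P.
Position 4: P is ruled out by rule 1; that leaves A.
Position 5: P is ruled out by rule 1; that leaves A.
Position 7: P is ruled out by rule 1; that leaves A.
That leaves exactly one tagging: D D P A A A A P P.
Checking: rule 1 holds; rule 2 holds; rule 3 holds; rule 4 holds; rule 5 holds.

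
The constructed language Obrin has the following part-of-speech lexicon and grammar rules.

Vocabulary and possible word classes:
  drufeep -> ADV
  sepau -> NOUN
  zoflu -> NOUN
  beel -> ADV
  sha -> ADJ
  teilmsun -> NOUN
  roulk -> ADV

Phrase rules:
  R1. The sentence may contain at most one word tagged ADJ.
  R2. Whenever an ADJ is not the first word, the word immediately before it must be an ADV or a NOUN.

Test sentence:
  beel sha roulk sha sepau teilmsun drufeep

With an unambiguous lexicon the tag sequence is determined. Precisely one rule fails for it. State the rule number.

1

Fixed tagging: ADV ADJ ADV ADJ NOUN NOUN ADV.
Rule check: R1 ✗, R2 ✓.
Only rule 1 fails.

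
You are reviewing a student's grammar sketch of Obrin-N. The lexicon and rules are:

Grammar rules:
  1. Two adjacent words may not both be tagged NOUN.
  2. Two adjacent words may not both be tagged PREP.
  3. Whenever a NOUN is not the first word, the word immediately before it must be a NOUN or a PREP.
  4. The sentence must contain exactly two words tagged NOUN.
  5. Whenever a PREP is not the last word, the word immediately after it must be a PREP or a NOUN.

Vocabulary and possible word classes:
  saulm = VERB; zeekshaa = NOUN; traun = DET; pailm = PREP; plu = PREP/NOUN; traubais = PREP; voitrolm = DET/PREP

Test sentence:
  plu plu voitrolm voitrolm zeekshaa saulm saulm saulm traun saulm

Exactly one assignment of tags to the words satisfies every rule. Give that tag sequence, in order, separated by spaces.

Candidates per position — 1:plu {PREP,NOUN}; 2:plu {PREP,NOUN}; 3:voitrolm {DET,PREP}; 4:voitrolm {DET,PREP}; 5:zeekshaa {NOUN}; 6:saulm {VERB}; 7:saulm {VERB}; 8:saulm {VERB}; 9:traun {DET}; 10:saulm {VERB}.
Word 4 cannot be DET — rule 3 would then fail for every completion. It is PREP.
Word 3 cannot be PREP — rule 2 would then fail for every completion. It is DET.
Word 2 cannot be PREP — rule 5 would then fail for every completion. It is NOUN.
Word 1 cannot be NOUN — rule 1 would then fail for every completion. It is PREP.
So the tagging must be: PREP NOUN DET PREP NOUN VERB VERB VERB DET VERB.
Check: rule 1 ok; rule 2 ok; rule 3 ok; rule 4 ok; rule 5 ok.

PREP NOUN DET PREP NOUN VERB VERB VERB DET VERB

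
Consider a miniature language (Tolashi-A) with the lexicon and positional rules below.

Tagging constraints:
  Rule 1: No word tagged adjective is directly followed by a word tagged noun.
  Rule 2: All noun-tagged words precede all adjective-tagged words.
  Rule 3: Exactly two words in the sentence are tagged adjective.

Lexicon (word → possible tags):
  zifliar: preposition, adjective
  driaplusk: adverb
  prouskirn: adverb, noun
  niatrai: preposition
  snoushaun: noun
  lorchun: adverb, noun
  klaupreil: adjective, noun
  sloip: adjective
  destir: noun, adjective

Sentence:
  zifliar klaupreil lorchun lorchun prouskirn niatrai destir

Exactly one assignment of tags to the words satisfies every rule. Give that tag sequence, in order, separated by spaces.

Candidates per position — 1:zifliar {preposition,adjective}; 2:klaupreil {adjective,noun}; 3:lorchun {adverb,noun}; 4:lorchun {adverb,noun}; 5:prouskirn {adverb,noun}; 6:niatrai {preposition}; 7:destir {noun,adjective}.
The remaining ambiguous positions (1, 2, 3, 4, 5, 7) are resolved jointly — only one combination satisfies every rule.
The unique satisfying tagging is: preposition adjective adverb adverb adverb preposition adjective.
Checking: rule 1 satisfied; rule 2 satisfied; rule 3 satisfied.

preposition adjective adverb adverb adverb preposition adjective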